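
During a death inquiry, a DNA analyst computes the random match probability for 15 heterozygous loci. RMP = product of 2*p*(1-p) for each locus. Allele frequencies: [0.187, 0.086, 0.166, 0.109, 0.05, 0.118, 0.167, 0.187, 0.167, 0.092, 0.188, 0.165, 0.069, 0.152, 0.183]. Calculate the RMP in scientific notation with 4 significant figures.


Computing RMP for 15 loci:
Locus 1: 2 * 0.187 * 0.813 = 0.304062
Locus 2: 2 * 0.086 * 0.914 = 0.157208
Locus 3: 2 * 0.166 * 0.834 = 0.276888
Locus 4: 2 * 0.109 * 0.891 = 0.194238
Locus 5: 2 * 0.05 * 0.95 = 0.095
Locus 6: 2 * 0.118 * 0.882 = 0.208152
Locus 7: 2 * 0.167 * 0.833 = 0.278222
Locus 8: 2 * 0.187 * 0.813 = 0.304062
Locus 9: 2 * 0.167 * 0.833 = 0.278222
Locus 10: 2 * 0.092 * 0.908 = 0.167072
Locus 11: 2 * 0.188 * 0.812 = 0.305312
Locus 12: 2 * 0.165 * 0.835 = 0.27555
Locus 13: 2 * 0.069 * 0.931 = 0.128478
Locus 14: 2 * 0.152 * 0.848 = 0.257792
Locus 15: 2 * 0.183 * 0.817 = 0.299022
RMP = 1.666e-10

1.666e-10


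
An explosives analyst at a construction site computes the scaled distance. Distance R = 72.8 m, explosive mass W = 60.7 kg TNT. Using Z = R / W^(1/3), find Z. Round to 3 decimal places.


Scaled distance calculation:
W^(1/3) = 60.7^(1/3) = 3.930033
Z = R / W^(1/3) = 72.8 / 3.930033
Z = 18.524 m/kg^(1/3)

18.524


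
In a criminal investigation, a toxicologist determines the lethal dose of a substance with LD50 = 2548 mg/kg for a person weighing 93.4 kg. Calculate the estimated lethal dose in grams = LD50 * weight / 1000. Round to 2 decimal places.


Lethal dose calculation:
Lethal dose = LD50 * body_weight / 1000
= 2548 * 93.4 / 1000
= 237983.2 / 1000
= 237.98 g

237.98


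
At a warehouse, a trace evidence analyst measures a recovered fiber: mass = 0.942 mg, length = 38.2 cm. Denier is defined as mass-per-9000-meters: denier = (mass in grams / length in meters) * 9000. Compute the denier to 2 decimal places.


Denier calculation:
Mass in grams = 0.942 mg / 1000 = 0.000942 g
Length in meters = 38.2 cm / 100 = 0.382 m
Linear density = mass / length = 0.000942 / 0.382 = 0.00246597 g/m
Denier = (g/m) * 9000 = 0.00246597 * 9000 = 22.19

22.19


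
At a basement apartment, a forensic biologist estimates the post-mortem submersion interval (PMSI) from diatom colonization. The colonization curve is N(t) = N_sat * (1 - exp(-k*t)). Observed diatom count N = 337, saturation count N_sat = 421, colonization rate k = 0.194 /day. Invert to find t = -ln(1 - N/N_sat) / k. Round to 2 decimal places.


PMSI from diatom colonization curve:
N / N_sat = 337 / 421 = 0.800475
1 - N/N_sat = 0.199525
ln(1 - N/N_sat) = -1.611816
t = -ln(1 - N/N_sat) / k = -(-1.611816) / 0.194 = 8.31 days

8.31


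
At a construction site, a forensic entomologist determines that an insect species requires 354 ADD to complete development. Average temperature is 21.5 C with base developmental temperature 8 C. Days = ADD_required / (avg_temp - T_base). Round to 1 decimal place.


Insect development time:
Effective temperature = avg_temp - T_base = 21.5 - 8 = 13.5 C
Days = ADD / effective_temp = 354 / 13.5 = 26.2 days

26.2


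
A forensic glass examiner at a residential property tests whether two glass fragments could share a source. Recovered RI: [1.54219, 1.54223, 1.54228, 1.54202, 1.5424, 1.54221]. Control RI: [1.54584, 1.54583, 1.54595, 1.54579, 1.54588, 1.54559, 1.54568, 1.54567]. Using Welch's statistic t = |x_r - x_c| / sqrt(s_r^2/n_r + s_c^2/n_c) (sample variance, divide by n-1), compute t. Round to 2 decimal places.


Welch's t-criterion for glass RI comparison:
Recovered mean = sum / n_r = 9.25333 / 6 = 1.5422217
Control mean = sum / n_c = 12.36623 / 8 = 1.5457787
Recovered sample variance s_r^2 = 1.54167e-08
Control sample variance s_c^2 = 1.47554e-08
Welch SE (unpooled) = sqrt(s_r^2/n_r + s_c^2/n_c) = sqrt(2.56944e-09 + 1.84442e-09) = sqrt(4.41386e-09) = 6.64369e-05
|mean_r - mean_c| = 0.00355708
t = 0.00355708 / 6.64369e-05 = 53.54

53.54


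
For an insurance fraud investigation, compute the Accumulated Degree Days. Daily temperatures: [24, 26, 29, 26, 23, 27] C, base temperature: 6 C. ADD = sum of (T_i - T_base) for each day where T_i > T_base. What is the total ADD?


Computing ADD day by day:
Day 1: max(0, 24 - 6) = 18
Day 2: max(0, 26 - 6) = 20
Day 3: max(0, 29 - 6) = 23
Day 4: max(0, 26 - 6) = 20
Day 5: max(0, 23 - 6) = 17
Day 6: max(0, 27 - 6) = 21
Total ADD = 119

119


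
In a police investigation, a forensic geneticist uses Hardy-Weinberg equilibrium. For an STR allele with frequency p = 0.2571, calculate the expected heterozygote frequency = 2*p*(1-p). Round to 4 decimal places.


Hardy-Weinberg heterozygote frequency:
q = 1 - p = 1 - 0.2571 = 0.7429
2pq = 2 * 0.2571 * 0.7429 = 0.3820

0.3820


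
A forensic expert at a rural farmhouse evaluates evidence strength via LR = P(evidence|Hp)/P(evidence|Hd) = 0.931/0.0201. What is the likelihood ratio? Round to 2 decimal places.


Likelihood ratio calculation:
LR = P(E|Hp) / P(E|Hd)
LR = 0.931 / 0.0201
LR = 46.32

46.32


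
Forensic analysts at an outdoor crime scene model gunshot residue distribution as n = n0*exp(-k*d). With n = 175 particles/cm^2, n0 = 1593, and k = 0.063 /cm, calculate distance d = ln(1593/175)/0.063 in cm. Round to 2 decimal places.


GSR distance calculation:
n0/n = 1593 / 175 = 9.102857
ln(n0/n) = 2.208588
d = 2.208588 / 0.063 = 35.06 cm

35.06


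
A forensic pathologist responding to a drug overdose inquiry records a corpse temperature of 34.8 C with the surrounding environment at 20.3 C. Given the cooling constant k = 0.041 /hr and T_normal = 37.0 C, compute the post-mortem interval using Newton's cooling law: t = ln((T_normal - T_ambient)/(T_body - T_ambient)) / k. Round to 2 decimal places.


Using Newton's law of cooling:
t = ln((T_normal - T_ambient) / (T_body - T_ambient)) / k
T_normal - T_ambient = 16.7
T_body - T_ambient = 14.5
Ratio = 1.151724
ln(ratio) = 0.14126
t = 0.14126 / 0.041 = 3.45 hours

3.45


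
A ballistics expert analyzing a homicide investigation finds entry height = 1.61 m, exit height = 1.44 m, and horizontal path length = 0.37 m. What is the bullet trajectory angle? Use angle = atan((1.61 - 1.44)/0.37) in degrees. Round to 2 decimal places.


Bullet trajectory angle:
Height difference = 1.61 - 1.44 = 0.17 m
angle = atan(0.17 / 0.37)
angle = atan(0.459459)
angle = 24.68 degrees

24.68


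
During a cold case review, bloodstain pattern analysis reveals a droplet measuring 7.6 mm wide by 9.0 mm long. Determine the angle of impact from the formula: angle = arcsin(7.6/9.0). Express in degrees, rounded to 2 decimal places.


Blood spatter impact angle calculation:
width / length = 7.6 / 9.0 = 0.844444
angle = arcsin(0.844444)
angle = 57.61 degrees

57.61


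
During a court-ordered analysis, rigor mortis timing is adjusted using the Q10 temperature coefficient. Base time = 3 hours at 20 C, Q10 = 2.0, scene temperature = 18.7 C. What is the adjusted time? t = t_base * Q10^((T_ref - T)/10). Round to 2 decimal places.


Rigor mortis time adjustment:
Exponent = (T_ref - T_actual) / 10 = (20 - 18.7) / 10 = 0.13
Q10 factor = 2.0^0.13 = 1.09429
t_adjusted = 3 * 1.09429 = 3.28 hours

3.28


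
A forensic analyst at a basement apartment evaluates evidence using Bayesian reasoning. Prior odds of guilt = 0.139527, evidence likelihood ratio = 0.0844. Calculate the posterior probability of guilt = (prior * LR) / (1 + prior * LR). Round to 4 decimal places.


Bayesian evidence evaluation:
Posterior odds = prior_odds * LR = 0.139527 * 0.0844 = 0.01177608
Posterior probability = posterior_odds / (1 + posterior_odds)
= 0.01177608 / (1 + 0.01177608)
= 0.01177608 / 1.01177608
= 0.0116

0.0116


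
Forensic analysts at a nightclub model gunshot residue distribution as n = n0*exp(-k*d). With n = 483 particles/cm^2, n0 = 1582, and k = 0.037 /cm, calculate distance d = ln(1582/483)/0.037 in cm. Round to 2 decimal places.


GSR distance calculation:
n0/n = 1582 / 483 = 3.275362
ln(n0/n) = 1.186428
d = 1.186428 / 0.037 = 32.07 cm

32.07


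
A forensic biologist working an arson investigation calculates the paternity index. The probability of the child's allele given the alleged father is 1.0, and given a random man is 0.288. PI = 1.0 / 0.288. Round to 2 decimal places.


Paternity Index calculation:
PI = P(allele|father) / P(allele|random)
PI = 1.0 / 0.288
PI = 3.47

3.47


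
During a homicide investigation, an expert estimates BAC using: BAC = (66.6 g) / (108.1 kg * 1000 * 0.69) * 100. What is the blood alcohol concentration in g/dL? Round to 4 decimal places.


Applying the Widmark formula:
BAC = (dose_g / (body_wt * 1000 * r)) * 100
Denominator = 108.1 * 1000 * 0.69 = 74589
BAC = (66.6 / 74589) * 100
BAC = 0.0893 g/dL

0.0893


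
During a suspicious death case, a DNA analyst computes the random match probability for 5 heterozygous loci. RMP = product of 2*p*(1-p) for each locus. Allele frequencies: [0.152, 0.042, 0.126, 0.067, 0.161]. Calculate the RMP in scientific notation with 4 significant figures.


Computing RMP for 5 loci:
Locus 1: 2 * 0.152 * 0.848 = 0.257792
Locus 2: 2 * 0.042 * 0.958 = 0.080472
Locus 3: 2 * 0.126 * 0.874 = 0.220248
Locus 4: 2 * 0.067 * 0.933 = 0.125022
Locus 5: 2 * 0.161 * 0.839 = 0.270158
RMP = 1.543e-04

1.543e-04


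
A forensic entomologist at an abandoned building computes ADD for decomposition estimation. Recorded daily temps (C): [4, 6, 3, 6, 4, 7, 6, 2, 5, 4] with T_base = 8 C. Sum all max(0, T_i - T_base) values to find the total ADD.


Computing ADD day by day:
Day 1: max(0, 4 - 8) = 0
Day 2: max(0, 6 - 8) = 0
Day 3: max(0, 3 - 8) = 0
Day 4: max(0, 6 - 8) = 0
Day 5: max(0, 4 - 8) = 0
Day 6: max(0, 7 - 8) = 0
Day 7: max(0, 6 - 8) = 0
Day 8: max(0, 2 - 8) = 0
Day 9: max(0, 5 - 8) = 0
Day 10: max(0, 4 - 8) = 0
Total ADD = 0

0


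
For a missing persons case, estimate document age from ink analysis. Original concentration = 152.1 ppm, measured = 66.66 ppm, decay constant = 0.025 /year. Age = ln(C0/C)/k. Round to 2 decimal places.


Document age estimation:
C0/C = 152.1 / 66.66 = 2.281728
ln(C0/C) = 0.824933
t = 0.824933 / 0.025 = 33.00 years

33.00


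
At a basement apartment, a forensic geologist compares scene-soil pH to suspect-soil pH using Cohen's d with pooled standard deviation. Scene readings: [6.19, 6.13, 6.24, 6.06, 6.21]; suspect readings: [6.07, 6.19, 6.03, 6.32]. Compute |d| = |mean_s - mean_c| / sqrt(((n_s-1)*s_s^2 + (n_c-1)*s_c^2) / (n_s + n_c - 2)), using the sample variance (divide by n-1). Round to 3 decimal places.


Pooled-variance Cohen's d for soil pH comparison:
Scene mean = 30.83 / 5 = 6.166
Suspect mean = 24.61 / 4 = 6.1525
Scene sample variance s_s^2 = 0.00513
Suspect sample variance s_c^2 = 0.017092
Pooled variance = ((n_s-1)*s_s^2 + (n_c-1)*s_c^2) / (n_s + n_c - 2) = 0.010256
Pooled SD = sqrt(0.010256) = 0.101272
Mean difference = 0.0135
|d| = |0.0135| / 0.101272 = 0.133

0.133


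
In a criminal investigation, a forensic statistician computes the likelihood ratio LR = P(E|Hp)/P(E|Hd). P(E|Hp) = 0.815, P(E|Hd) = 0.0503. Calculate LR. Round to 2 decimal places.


Likelihood ratio calculation:
LR = P(E|Hp) / P(E|Hd)
LR = 0.815 / 0.0503
LR = 16.20

16.20


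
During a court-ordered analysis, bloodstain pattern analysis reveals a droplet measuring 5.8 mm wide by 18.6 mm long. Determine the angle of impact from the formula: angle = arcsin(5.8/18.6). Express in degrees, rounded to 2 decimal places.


Blood spatter impact angle calculation:
width / length = 5.8 / 18.6 = 0.311828
angle = arcsin(0.311828)
angle = 18.17 degrees

18.17


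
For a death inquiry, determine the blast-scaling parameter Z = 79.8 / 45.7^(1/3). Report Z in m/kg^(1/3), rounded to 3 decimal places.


Scaled distance calculation:
W^(1/3) = 45.7^(1/3) = 3.575242
Z = R / W^(1/3) = 79.8 / 3.575242
Z = 22.320 m/kg^(1/3)

22.320


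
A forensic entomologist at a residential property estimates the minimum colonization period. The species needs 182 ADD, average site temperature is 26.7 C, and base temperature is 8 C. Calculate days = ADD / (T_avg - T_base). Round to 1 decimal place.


Insect development time:
Effective temperature = avg_temp - T_base = 26.7 - 8 = 18.7 C
Days = ADD / effective_temp = 182 / 18.7 = 9.7 days

9.7


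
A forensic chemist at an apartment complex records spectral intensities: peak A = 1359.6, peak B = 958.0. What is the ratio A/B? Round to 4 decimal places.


Spectral peak ratio:
Peak A = 1359.6 counts
Peak B = 958.0 counts
Ratio = 1359.6 / 958.0 = 1.4192

1.4192


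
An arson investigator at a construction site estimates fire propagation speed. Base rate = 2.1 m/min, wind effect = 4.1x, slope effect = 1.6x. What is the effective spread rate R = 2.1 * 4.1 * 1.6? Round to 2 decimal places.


Fire spread rate calculation:
R = R0 * wind_factor * slope_factor
= 2.1 * 4.1 * 1.6
= 8.61 * 1.6
= 13.78 m/min

13.78


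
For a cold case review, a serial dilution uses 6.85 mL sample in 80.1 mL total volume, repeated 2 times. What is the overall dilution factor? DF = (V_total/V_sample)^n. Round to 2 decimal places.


Dilution factor calculation:
Single dilution = V_total / V_sample = 80.1 / 6.85 ≈ 11.693431
Number of dilutions = 2
Total DF = (80.1 / 6.85)^2 (full precision, rounded at the end) = 136.74

136.74


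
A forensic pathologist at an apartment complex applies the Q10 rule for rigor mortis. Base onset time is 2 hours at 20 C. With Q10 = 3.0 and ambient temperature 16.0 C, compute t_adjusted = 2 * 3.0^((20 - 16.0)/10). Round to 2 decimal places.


Rigor mortis time adjustment:
Exponent = (T_ref - T_actual) / 10 = (20 - 16.0) / 10 = 0.4
Q10 factor = 3.0^0.4 = 1.55185
t_adjusted = 2 * 1.55185 = 3.10 hours

3.10


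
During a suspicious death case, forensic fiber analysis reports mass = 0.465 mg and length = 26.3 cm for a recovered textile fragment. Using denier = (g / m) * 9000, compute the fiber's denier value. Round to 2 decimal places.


Denier calculation:
Mass in grams = 0.465 mg / 1000 = 0.000465 g
Length in meters = 26.3 cm / 100 = 0.263 m
Linear density = mass / length = 0.000465 / 0.263 = 0.00176806 g/m
Denier = (g/m) * 9000 = 0.00176806 * 9000 = 15.91

15.91


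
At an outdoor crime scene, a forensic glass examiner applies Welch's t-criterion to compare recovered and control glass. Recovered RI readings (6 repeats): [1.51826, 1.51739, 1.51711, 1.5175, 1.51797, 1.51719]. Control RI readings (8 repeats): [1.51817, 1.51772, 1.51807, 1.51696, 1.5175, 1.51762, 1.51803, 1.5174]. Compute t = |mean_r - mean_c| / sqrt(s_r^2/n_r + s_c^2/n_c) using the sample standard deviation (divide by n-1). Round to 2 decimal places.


Welch's t-criterion for glass RI comparison:
Recovered mean = sum / n_r = 9.10542 / 6 = 1.51757
Control mean = sum / n_c = 12.14147 / 8 = 1.5176837
Recovered sample variance s_r^2 = 2.0588e-07
Control sample variance s_c^2 = 1.64141e-07
Welch SE (unpooled) = sqrt(s_r^2/n_r + s_c^2/n_c) = sqrt(3.43133e-08 + 2.05176e-08) = sqrt(5.48309e-08) = 0.00023416
|mean_r - mean_c| = 0.00011375
t = 0.00011375 / 0.00023416 = 0.49

0.49


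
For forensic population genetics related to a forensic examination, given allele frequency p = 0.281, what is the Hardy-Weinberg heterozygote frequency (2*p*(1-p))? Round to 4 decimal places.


Hardy-Weinberg heterozygote frequency:
q = 1 - p = 1 - 0.281 = 0.719
2pq = 2 * 0.281 * 0.719 = 0.4041

0.4041


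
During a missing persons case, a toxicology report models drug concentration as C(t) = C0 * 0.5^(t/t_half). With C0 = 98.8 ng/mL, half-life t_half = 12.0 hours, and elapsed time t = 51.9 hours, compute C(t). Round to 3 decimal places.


Drug concentration decay:
Number of half-lives = t / t_half = 51.9 / 12.0 = 4.325
Decay factor = 0.5^4.325 = 0.04989365
C(t) = 98.8 * 0.04989365 = 4.929 ng/mL

4.929


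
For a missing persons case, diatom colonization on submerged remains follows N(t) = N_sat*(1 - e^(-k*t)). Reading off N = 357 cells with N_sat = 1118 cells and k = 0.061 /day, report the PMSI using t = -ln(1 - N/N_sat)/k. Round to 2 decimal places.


PMSI from diatom colonization curve:
N / N_sat = 357 / 1118 = 0.31932
1 - N/N_sat = 0.68068
ln(1 - N/N_sat) = -0.384663
t = -ln(1 - N/N_sat) / k = -(-0.384663) / 0.061 = 6.31 days

6.31


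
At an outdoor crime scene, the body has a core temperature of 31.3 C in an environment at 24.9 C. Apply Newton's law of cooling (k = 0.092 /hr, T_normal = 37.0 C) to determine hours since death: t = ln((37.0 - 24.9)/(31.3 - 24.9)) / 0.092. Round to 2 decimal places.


Using Newton's law of cooling:
t = ln((T_normal - T_ambient) / (T_body - T_ambient)) / k
T_normal - T_ambient = 12.1
T_body - T_ambient = 6.4
Ratio = 1.890625
ln(ratio) = 0.636907
t = 0.636907 / 0.092 = 6.92 hours

6.92


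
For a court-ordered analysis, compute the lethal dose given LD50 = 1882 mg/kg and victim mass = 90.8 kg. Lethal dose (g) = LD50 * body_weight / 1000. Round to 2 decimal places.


Lethal dose calculation:
Lethal dose = LD50 * body_weight / 1000
= 1882 * 90.8 / 1000
= 170885.6 / 1000
= 170.89 g

170.89


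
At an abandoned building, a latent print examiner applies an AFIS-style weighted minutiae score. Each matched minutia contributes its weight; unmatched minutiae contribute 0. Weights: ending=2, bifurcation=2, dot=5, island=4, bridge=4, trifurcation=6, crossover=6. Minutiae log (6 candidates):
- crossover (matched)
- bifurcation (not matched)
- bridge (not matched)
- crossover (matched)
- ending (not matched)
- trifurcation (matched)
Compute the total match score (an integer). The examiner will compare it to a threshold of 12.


Weighted minutiae match score:
  crossover: matched, +6 (running total 6)
  bifurcation: not matched, +0
  bridge: not matched, +0
  crossover: matched, +6 (running total 12)
  ending: not matched, +0
  trifurcation: matched, +6 (running total 18)
Total score = 18
Threshold = 12; verdict = identification

18


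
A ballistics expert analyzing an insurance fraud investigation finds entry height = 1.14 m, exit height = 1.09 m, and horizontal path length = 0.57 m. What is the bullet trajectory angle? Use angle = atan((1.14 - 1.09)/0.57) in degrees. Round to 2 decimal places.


Bullet trajectory angle:
Height difference = 1.14 - 1.09 = 0.05 m
angle = atan(0.05 / 0.57)
angle = atan(0.087719)
angle = 5.01 degrees

5.01


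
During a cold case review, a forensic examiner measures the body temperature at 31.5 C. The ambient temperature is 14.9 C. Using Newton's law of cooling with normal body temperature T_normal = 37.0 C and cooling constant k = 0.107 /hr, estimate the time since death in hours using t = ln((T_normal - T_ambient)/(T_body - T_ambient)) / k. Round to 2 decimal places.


Using Newton's law of cooling:
t = ln((T_normal - T_ambient) / (T_body - T_ambient)) / k
T_normal - T_ambient = 22.1
T_body - T_ambient = 16.6
Ratio = 1.331325
ln(ratio) = 0.286175
t = 0.286175 / 0.107 = 2.67 hours

2.67


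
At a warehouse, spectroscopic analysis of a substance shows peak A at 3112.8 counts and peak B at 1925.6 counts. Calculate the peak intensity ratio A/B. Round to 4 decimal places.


Spectral peak ratio:
Peak A = 3112.8 counts
Peak B = 1925.6 counts
Ratio = 3112.8 / 1925.6 = 1.6165

1.6165


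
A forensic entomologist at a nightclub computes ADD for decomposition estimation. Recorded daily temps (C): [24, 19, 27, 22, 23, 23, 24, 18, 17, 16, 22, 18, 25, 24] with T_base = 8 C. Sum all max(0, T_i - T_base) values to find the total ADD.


Computing ADD day by day:
Day 1: max(0, 24 - 8) = 16
Day 2: max(0, 19 - 8) = 11
Day 3: max(0, 27 - 8) = 19
Day 4: max(0, 22 - 8) = 14
Day 5: max(0, 23 - 8) = 15
Day 6: max(0, 23 - 8) = 15
Day 7: max(0, 24 - 8) = 16
Day 8: max(0, 18 - 8) = 10
Day 9: max(0, 17 - 8) = 9
Day 10: max(0, 16 - 8) = 8
Day 11: max(0, 22 - 8) = 14
Day 12: max(0, 18 - 8) = 10
Day 13: max(0, 25 - 8) = 17
Day 14: max(0, 24 - 8) = 16
Total ADD = 190

190


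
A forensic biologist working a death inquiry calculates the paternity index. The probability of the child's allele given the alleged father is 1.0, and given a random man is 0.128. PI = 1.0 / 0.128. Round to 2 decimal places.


Paternity Index calculation:
PI = P(allele|father) / P(allele|random)
PI = 1.0 / 0.128
PI = 7.81

7.81


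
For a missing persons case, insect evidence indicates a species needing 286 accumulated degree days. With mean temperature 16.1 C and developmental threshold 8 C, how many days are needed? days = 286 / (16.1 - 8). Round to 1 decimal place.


Insect development time:
Effective temperature = avg_temp - T_base = 16.1 - 8 = 8.1 C
Days = ADD / effective_temp = 286 / 8.1 = 35.3 days

35.3


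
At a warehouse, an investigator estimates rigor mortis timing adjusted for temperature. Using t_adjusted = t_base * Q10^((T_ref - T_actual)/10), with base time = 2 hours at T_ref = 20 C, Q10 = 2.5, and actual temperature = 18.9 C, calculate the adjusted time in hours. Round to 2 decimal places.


Rigor mortis time adjustment:
Exponent = (T_ref - T_actual) / 10 = (20 - 18.9) / 10 = 0.11
Q10 factor = 2.5^0.11 = 1.10605
t_adjusted = 2 * 1.10605 = 2.21 hours

2.21


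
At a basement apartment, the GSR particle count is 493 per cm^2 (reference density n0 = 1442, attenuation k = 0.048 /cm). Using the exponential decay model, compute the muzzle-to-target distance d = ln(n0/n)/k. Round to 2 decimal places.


GSR distance calculation:
n0/n = 1442 / 493 = 2.924949
ln(n0/n) = 1.073277
d = 1.073277 / 0.048 = 22.36 cm

22.36


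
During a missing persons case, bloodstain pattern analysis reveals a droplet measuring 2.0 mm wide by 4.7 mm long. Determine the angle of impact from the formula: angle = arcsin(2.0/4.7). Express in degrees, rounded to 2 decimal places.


Blood spatter impact angle calculation:
width / length = 2.0 / 4.7 = 0.425532
angle = arcsin(0.425532)
angle = 25.18 degrees

25.18


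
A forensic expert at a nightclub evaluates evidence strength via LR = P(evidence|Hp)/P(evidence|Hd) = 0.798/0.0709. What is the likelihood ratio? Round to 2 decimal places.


Likelihood ratio calculation:
LR = P(E|Hp) / P(E|Hd)
LR = 0.798 / 0.0709
LR = 11.26

11.26


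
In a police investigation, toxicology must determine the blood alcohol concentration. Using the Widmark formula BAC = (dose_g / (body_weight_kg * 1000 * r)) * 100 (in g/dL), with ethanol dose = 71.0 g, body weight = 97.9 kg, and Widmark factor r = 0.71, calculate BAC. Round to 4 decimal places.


Applying the Widmark formula:
BAC = (dose_g / (body_wt * 1000 * r)) * 100
Denominator = 97.9 * 1000 * 0.71 = 69509
BAC = (71.0 / 69509) * 100
BAC = 0.1021 g/dL

0.1021


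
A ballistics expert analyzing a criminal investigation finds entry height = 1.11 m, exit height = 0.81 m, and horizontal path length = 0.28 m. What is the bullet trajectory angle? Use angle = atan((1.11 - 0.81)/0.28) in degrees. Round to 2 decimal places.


Bullet trajectory angle:
Height difference = 1.11 - 0.81 = 0.3 m
angle = atan(0.3 / 0.28)
angle = atan(1.071429)
angle = 46.97 degrees

46.97


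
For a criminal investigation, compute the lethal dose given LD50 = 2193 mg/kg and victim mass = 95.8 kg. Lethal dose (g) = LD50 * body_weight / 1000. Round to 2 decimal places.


Lethal dose calculation:
Lethal dose = LD50 * body_weight / 1000
= 2193 * 95.8 / 1000
= 210089.4 / 1000
= 210.09 g

210.09


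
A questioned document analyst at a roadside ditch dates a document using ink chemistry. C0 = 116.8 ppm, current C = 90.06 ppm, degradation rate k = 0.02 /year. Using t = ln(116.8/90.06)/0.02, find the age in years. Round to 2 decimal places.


Document age estimation:
C0/C = 116.8 / 90.06 = 1.296913
ln(C0/C) = 0.259987
t = 0.259987 / 0.02 = 13.00 years

13.00


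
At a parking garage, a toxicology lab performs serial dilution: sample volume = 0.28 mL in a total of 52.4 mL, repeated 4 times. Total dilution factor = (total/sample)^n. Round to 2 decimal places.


Dilution factor calculation:
Single dilution = V_total / V_sample = 52.4 / 0.28 ≈ 187.142857
Number of dilutions = 4
Total DF = (52.4 / 0.28)^4 (full precision, rounded at the end) = 1226571932.53

1226571932.53


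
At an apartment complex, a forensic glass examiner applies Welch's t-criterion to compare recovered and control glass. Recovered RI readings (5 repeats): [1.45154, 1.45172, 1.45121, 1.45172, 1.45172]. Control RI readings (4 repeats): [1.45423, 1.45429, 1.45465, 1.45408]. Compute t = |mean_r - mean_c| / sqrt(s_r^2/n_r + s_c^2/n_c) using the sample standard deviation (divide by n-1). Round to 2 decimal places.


Welch's t-criterion for glass RI comparison:
Recovered mean = sum / n_r = 7.25791 / 5 = 1.451582
Control mean = sum / n_c = 5.81725 / 4 = 1.4543125
Recovered sample variance s_r^2 = 4.932e-08
Control sample variance s_c^2 = 5.8425e-08
Welch SE (unpooled) = sqrt(s_r^2/n_r + s_c^2/n_c) = sqrt(9.864e-09 + 1.46062e-08) = sqrt(2.44702e-08) = 0.00015643
|mean_r - mean_c| = 0.0027305
t = 0.0027305 / 0.00015643 = 17.46

17.46


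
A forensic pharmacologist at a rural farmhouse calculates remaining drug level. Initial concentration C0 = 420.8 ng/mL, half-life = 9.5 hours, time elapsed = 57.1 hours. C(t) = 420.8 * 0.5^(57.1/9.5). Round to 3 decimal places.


Drug concentration decay:
Number of half-lives = t / t_half = 57.1 / 9.5 = 6.010526
Decay factor = 0.5^6.010526 = 0.01551141
C(t) = 420.8 * 0.01551141 = 6.527 ng/mL

6.527


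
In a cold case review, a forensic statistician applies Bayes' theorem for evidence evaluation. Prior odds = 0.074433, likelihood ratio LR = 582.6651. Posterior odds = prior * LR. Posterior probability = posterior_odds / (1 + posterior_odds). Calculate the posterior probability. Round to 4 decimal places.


Bayesian evidence evaluation:
Posterior odds = prior_odds * LR = 0.074433 * 582.6651 = 43.36951
Posterior probability = posterior_odds / (1 + posterior_odds)
= 43.36951 / (1 + 43.36951)
= 43.36951 / 44.36951
= 0.9775

0.9775


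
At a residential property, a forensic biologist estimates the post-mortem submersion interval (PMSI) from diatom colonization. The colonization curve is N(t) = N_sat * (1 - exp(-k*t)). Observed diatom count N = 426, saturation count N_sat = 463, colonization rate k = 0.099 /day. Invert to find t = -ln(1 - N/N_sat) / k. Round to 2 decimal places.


PMSI from diatom colonization curve:
N / N_sat = 426 / 463 = 0.920086
1 - N/N_sat = 0.079914
ln(1 - N/N_sat) = -2.526804
t = -ln(1 - N/N_sat) / k = -(-2.526804) / 0.099 = 25.52 days

25.52


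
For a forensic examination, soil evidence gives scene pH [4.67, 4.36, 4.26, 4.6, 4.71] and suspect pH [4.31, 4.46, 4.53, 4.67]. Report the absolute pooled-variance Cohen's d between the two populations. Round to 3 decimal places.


Pooled-variance Cohen's d for soil pH comparison:
Scene mean = 22.6 / 5 = 4.52
Suspect mean = 17.97 / 4 = 4.4925
Scene sample variance s_s^2 = 0.03955
Suspect sample variance s_c^2 = 0.022425
Pooled variance = ((n_s-1)*s_s^2 + (n_c-1)*s_c^2) / (n_s + n_c - 2) = 0.032211
Pooled SD = sqrt(0.032211) = 0.179474
Mean difference = 0.0275
|d| = |0.0275| / 0.179474 = 0.153

0.153


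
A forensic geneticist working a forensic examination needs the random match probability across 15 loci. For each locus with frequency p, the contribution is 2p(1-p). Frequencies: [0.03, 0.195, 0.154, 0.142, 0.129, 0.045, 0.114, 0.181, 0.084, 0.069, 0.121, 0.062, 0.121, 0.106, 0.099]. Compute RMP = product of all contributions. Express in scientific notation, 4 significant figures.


Computing RMP for 15 loci:
Locus 1: 2 * 0.03 * 0.97 = 0.0582
Locus 2: 2 * 0.195 * 0.805 = 0.31395
Locus 3: 2 * 0.154 * 0.846 = 0.260568
Locus 4: 2 * 0.142 * 0.858 = 0.243672
Locus 5: 2 * 0.129 * 0.871 = 0.224718
Locus 6: 2 * 0.045 * 0.955 = 0.08595
Locus 7: 2 * 0.114 * 0.886 = 0.202008
Locus 8: 2 * 0.181 * 0.819 = 0.296478
Locus 9: 2 * 0.084 * 0.916 = 0.153888
Locus 10: 2 * 0.069 * 0.931 = 0.128478
Locus 11: 2 * 0.121 * 0.879 = 0.212718
Locus 12: 2 * 0.062 * 0.938 = 0.116312
Locus 13: 2 * 0.121 * 0.879 = 0.212718
Locus 14: 2 * 0.106 * 0.894 = 0.189528
Locus 15: 2 * 0.099 * 0.901 = 0.178398
RMP = 4.722e-12

4.722e-12


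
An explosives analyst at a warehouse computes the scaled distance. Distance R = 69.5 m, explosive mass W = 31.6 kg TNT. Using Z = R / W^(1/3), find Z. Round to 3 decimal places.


Scaled distance calculation:
W^(1/3) = 31.6^(1/3) = 3.161518
Z = R / W^(1/3) = 69.5 / 3.161518
Z = 21.983 m/kg^(1/3)

21.983


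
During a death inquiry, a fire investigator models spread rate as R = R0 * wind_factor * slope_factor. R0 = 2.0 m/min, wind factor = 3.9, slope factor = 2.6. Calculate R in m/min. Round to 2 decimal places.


Fire spread rate calculation:
R = R0 * wind_factor * slope_factor
= 2.0 * 3.9 * 2.6
= 7.8 * 2.6
= 20.28 m/min

20.28


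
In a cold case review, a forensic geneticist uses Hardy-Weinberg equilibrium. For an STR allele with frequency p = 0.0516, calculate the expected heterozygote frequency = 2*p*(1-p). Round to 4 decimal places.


Hardy-Weinberg heterozygote frequency:
q = 1 - p = 1 - 0.0516 = 0.9484
2pq = 2 * 0.0516 * 0.9484 = 0.0979

0.0979


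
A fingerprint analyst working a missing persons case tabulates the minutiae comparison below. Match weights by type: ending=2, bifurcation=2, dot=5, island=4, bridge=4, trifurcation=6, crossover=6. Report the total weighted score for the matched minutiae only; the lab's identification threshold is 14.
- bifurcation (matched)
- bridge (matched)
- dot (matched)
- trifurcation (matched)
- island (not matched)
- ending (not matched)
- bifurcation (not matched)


Weighted minutiae match score:
  bifurcation: matched, +2 (running total 2)
  bridge: matched, +4 (running total 6)
  dot: matched, +5 (running total 11)
  trifurcation: matched, +6 (running total 17)
  island: not matched, +0
  ending: not matched, +0
  bifurcation: not matched, +0
Total score = 17
Threshold = 14; verdict = identification

17


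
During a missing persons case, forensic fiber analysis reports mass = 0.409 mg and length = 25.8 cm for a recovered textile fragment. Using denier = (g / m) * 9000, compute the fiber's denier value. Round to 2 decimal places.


Denier calculation:
Mass in grams = 0.409 mg / 1000 = 0.000409 g
Length in meters = 25.8 cm / 100 = 0.258 m
Linear density = mass / length = 0.000409 / 0.258 = 0.00158527 g/m
Denier = (g/m) * 9000 = 0.00158527 * 9000 = 14.27

14.27


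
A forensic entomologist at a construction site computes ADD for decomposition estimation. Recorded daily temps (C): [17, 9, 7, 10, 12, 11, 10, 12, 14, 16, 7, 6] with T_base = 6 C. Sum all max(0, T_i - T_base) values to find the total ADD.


Computing ADD day by day:
Day 1: max(0, 17 - 6) = 11
Day 2: max(0, 9 - 6) = 3
Day 3: max(0, 7 - 6) = 1
Day 4: max(0, 10 - 6) = 4
Day 5: max(0, 12 - 6) = 6
Day 6: max(0, 11 - 6) = 5
Day 7: max(0, 10 - 6) = 4
Day 8: max(0, 12 - 6) = 6
Day 9: max(0, 14 - 6) = 8
Day 10: max(0, 16 - 6) = 10
Day 11: max(0, 7 - 6) = 1
Day 12: max(0, 6 - 6) = 0
Total ADD = 59

59


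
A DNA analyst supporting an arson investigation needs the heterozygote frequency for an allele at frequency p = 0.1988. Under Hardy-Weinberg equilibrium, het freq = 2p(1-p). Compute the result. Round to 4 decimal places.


Hardy-Weinberg heterozygote frequency:
q = 1 - p = 1 - 0.1988 = 0.8012
2pq = 2 * 0.1988 * 0.8012 = 0.3186

0.3186


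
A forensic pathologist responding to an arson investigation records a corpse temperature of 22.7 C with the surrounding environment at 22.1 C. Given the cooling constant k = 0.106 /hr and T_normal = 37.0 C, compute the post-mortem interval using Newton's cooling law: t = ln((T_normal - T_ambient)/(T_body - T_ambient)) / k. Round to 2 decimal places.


Using Newton's law of cooling:
t = ln((T_normal - T_ambient) / (T_body - T_ambient)) / k
T_normal - T_ambient = 14.9
T_body - T_ambient = 0.6
Ratio = 24.833333
ln(ratio) = 3.212187
t = 3.212187 / 0.106 = 30.30 hours

30.30


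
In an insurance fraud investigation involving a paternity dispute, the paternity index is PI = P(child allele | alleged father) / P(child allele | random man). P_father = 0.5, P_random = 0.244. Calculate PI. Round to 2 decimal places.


Paternity Index calculation:
PI = P(allele|father) / P(allele|random)
PI = 0.5 / 0.244
PI = 2.05

2.05


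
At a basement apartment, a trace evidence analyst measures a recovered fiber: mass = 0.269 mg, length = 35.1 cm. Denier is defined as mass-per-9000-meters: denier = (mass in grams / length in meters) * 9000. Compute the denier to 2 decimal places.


Denier calculation:
Mass in grams = 0.269 mg / 1000 = 0.000269 g
Length in meters = 35.1 cm / 100 = 0.351 m
Linear density = mass / length = 0.000269 / 0.351 = 0.00076638 g/m
Denier = (g/m) * 9000 = 0.00076638 * 9000 = 6.90

6.90


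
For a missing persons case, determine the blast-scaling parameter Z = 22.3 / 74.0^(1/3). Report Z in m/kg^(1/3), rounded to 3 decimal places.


Scaled distance calculation:
W^(1/3) = 74.0^(1/3) = 4.198336
Z = R / W^(1/3) = 22.3 / 4.198336
Z = 5.312 m/kg^(1/3)

5.312


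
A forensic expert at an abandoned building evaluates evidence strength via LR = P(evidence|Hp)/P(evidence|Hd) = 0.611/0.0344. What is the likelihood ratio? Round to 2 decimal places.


Likelihood ratio calculation:
LR = P(E|Hp) / P(E|Hd)
LR = 0.611 / 0.0344
LR = 17.76

17.76


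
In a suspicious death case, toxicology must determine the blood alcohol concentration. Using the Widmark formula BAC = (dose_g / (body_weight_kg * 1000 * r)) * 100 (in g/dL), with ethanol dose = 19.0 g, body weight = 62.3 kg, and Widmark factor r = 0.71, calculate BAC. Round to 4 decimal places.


Applying the Widmark formula:
BAC = (dose_g / (body_wt * 1000 * r)) * 100
Denominator = 62.3 * 1000 * 0.71 = 44233
BAC = (19.0 / 44233) * 100
BAC = 0.0430 g/dL

0.0430


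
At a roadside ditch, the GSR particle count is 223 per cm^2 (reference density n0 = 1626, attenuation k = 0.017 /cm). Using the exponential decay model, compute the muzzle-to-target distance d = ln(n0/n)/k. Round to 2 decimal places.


GSR distance calculation:
n0/n = 1626 / 223 = 7.29148
ln(n0/n) = 1.986707
d = 1.986707 / 0.017 = 116.87 cm

116.87


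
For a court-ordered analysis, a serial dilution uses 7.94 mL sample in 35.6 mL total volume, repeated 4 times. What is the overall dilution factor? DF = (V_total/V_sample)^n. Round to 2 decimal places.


Dilution factor calculation:
Single dilution = V_total / V_sample = 35.6 / 7.94 ≈ 4.483627
Number of dilutions = 4
Total DF = (35.6 / 7.94)^4 (full precision, rounded at the end) = 404.13

404.13


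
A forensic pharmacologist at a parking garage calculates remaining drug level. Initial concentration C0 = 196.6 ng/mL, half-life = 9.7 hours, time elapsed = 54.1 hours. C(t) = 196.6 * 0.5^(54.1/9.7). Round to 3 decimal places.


Drug concentration decay:
Number of half-lives = t / t_half = 54.1 / 9.7 = 5.57732
Decay factor = 0.5^5.57732 = 0.02094399
C(t) = 196.6 * 0.02094399 = 4.118 ng/mL

4.118


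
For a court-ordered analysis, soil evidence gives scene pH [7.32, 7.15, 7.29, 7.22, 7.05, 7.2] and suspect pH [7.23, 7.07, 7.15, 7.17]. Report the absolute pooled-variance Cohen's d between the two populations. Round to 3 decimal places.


Pooled-variance Cohen's d for soil pH comparison:
Scene mean = 43.23 / 6 = 7.205
Suspect mean = 28.62 / 4 = 7.155
Scene sample variance s_s^2 = 0.00955
Suspect sample variance s_c^2 = 0.004367
Pooled variance = ((n_s-1)*s_s^2 + (n_c-1)*s_c^2) / (n_s + n_c - 2) = 0.007606
Pooled SD = sqrt(0.007606) = 0.087212
Mean difference = 0.05
|d| = |0.05| / 0.087212 = 0.573

0.573


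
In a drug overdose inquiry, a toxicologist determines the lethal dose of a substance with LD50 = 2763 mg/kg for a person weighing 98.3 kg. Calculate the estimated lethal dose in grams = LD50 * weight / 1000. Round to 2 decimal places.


Lethal dose calculation:
Lethal dose = LD50 * body_weight / 1000
= 2763 * 98.3 / 1000
= 271602.9 / 1000
= 271.60 g

271.60


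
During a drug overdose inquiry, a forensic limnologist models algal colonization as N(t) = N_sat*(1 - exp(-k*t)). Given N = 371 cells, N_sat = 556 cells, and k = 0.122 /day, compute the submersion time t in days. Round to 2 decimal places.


PMSI from diatom colonization curve:
N / N_sat = 371 / 556 = 0.667266
1 - N/N_sat = 0.332734
ln(1 - N/N_sat) = -1.100412
t = -ln(1 - N/N_sat) / k = -(-1.100412) / 0.122 = 9.02 days

9.02


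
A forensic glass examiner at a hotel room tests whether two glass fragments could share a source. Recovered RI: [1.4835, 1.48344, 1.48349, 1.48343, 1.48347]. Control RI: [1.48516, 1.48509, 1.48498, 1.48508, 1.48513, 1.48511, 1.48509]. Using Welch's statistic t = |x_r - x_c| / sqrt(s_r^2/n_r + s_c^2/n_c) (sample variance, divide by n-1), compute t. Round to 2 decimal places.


Welch's t-criterion for glass RI comparison:
Recovered mean = sum / n_r = 7.41733 / 5 = 1.483466
Control mean = sum / n_c = 10.39564 / 7 = 1.4850914
Recovered sample variance s_r^2 = 9.3e-10
Control sample variance s_c^2 = 3.18095e-09
Welch SE (unpooled) = sqrt(s_r^2/n_r + s_c^2/n_c) = sqrt(1.86e-10 + 4.54422e-10) = sqrt(6.40422e-10) = 2.53066e-05
|mean_r - mean_c| = 0.00162543
t = 0.00162543 / 2.53066e-05 = 64.23

64.23


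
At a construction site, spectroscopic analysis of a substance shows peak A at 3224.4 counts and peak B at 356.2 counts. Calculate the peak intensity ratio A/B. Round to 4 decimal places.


Spectral peak ratio:
Peak A = 3224.4 counts
Peak B = 356.2 counts
Ratio = 3224.4 / 356.2 = 9.0522

9.0522


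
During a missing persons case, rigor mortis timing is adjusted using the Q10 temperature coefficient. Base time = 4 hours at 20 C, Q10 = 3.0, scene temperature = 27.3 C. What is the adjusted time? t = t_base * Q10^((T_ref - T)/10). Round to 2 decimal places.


Rigor mortis time adjustment:
Exponent = (T_ref - T_actual) / 10 = (20 - 27.3) / 10 = -0.73
Q10 factor = 3.0^-0.73 = 0.44844
t_adjusted = 4 * 0.44844 = 1.79 hours

1.79


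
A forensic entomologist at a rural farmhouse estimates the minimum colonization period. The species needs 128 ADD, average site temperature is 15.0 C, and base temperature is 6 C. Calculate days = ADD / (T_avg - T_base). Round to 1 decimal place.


Insect development time:
Effective temperature = avg_temp - T_base = 15.0 - 6 = 9.0 C
Days = ADD / effective_temp = 128 / 9.0 = 14.2 days

14.2


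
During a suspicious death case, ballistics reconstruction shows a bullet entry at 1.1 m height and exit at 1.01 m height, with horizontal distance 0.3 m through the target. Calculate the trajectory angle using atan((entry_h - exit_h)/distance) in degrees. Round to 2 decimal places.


Bullet trajectory angle:
Height difference = 1.1 - 1.01 = 0.09 m
angle = atan(0.09 / 0.3)
angle = atan(0.3)
angle = 16.70 degrees

16.70


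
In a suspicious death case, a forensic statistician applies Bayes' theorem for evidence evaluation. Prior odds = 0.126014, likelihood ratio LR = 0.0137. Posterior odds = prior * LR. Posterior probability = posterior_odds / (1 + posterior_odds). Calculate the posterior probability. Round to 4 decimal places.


Bayesian evidence evaluation:
Posterior odds = prior_odds * LR = 0.126014 * 0.0137 = 0.001726392
Posterior probability = posterior_odds / (1 + posterior_odds)
= 0.001726392 / (1 + 0.001726392)
= 0.001726392 / 1.001726392
= 0.0017

0.0017


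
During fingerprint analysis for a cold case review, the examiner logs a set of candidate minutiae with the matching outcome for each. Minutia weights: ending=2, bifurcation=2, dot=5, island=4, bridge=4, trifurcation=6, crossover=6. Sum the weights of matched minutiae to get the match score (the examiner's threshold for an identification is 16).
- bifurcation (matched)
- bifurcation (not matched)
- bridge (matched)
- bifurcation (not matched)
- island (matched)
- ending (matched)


Weighted minutiae match score:
  bifurcation: matched, +2 (running total 2)
  bifurcation: not matched, +0
  bridge: matched, +4 (running total 6)
  bifurcation: not matched, +0
  island: matched, +4 (running total 10)
  ending: matched, +2 (running total 12)
Total score = 12
Threshold = 16; verdict = inconclusive

12
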